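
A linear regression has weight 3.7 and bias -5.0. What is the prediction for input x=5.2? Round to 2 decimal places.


y = 3.7 * 5.2 + (-5.0)
= 19.24 + (-5.0)
= 14.24

14.24


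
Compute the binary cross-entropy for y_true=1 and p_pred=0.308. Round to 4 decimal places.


For y=1: Loss = -log(p)
= -log(0.308)
= -(-1.1777)
= 1.1777

1.1777


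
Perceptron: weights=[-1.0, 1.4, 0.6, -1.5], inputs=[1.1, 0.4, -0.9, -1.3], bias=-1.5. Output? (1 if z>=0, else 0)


z = w . x + b
= -1.0*1.1 + 1.4*0.4 + 0.6*-0.9 + -1.5*-1.3 + -1.5
= -1.1 + 0.56 + -0.54 + 1.95 + -1.5
= 0.87 + -1.5
= -0.63
Since z = -0.63 < 0, output = 0

0


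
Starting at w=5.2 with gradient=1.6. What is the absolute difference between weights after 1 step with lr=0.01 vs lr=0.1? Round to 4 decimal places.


With lr=0.01: w_new = 5.2 - 0.01 * 1.6 = 5.184
With lr=0.1: w_new = 5.2 - 0.1 * 1.6 = 5.04
Absolute difference = |5.184 - 5.04|
= 0.1440

0.1440


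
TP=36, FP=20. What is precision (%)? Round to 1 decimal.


Precision = TP / (TP + FP) * 100
= 36 / (36 + 20)
= 36 / 56
= 0.6429
= 64.3%

64.3


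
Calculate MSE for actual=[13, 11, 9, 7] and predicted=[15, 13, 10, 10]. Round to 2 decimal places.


Differences: [-2, -2, -1, -3]
Squared errors: [4, 4, 1, 9]
Sum of squared errors = 18
MSE = 18 / 4 = 4.50

4.50


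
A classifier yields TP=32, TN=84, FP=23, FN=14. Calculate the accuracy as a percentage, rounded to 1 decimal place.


Accuracy = (TP + TN) / (TP + TN + FP + FN) * 100
= (32 + 84) / (32 + 84 + 23 + 14)
= 116 / 153
= 0.7582
= 75.8%

75.8


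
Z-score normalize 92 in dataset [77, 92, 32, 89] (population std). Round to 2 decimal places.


Mean = (77 + 92 + 32 + 89) / 4 = 72.5
Variance = sum((x_i - mean)^2) / n = 578.25
Std = sqrt(578.25) = 24.0468
Z = (x - mean) / std
= (92 - 72.5) / 24.0468
= 19.5 / 24.0468
= 0.81

0.81


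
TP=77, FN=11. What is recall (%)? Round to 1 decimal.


Recall = TP / (TP + FN) * 100
= 77 / (77 + 11)
= 77 / 88
= 0.875
= 87.5%

87.5


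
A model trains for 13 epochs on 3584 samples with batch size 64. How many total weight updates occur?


Iterations per epoch = 3584 / 64 = 56
Total updates = iterations_per_epoch * epochs
= 56 * 13
= 728

728


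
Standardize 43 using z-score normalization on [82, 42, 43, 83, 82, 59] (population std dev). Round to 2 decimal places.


Mean = (82 + 42 + 43 + 83 + 82 + 59) / 6 = 65.1667
Variance = sum((x_i - mean)^2) / n = 325.1389
Std = sqrt(325.1389) = 18.0316
Z = (x - mean) / std
= (43 - 65.1667) / 18.0316
= -22.1667 / 18.0316
= -1.23

-1.23


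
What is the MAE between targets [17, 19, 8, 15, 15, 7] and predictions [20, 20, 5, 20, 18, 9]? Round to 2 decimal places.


Absolute errors: [3, 1, 3, 5, 3, 2]
Sum of absolute errors = 17
MAE = 17 / 6 = 2.83

2.83


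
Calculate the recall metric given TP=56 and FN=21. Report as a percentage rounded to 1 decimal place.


Recall = TP / (TP + FN) * 100
= 56 / (56 + 21)
= 56 / 77
= 0.7273
= 72.7%

72.7


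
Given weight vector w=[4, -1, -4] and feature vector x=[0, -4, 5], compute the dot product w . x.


Element-wise products:
4 * 0 = 0
-1 * -4 = 4
-4 * 5 = -20
Sum = 0 + 4 + -20
= -16

-16


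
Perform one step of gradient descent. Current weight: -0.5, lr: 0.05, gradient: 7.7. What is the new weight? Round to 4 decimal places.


w_new = w_old - lr * gradient
= -0.5 - 0.05 * 7.7
= -0.5 - (0.385)
= -0.8850

-0.8850


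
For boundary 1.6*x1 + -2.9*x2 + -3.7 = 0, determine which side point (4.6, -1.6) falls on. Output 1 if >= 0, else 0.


Compute 1.6 * 4.6 + -2.9 * -1.6 + -3.7
= 7.36 + 4.64 + -3.7
= 8.3
Since 8.3 >= 0, the point is on the positive side.

1


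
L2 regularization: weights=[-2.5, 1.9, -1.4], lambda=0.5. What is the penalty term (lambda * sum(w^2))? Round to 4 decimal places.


Squaring each weight:
(-2.5)^2 = 6.25
1.9^2 = 3.61
(-1.4)^2 = 1.96
Sum of squares = 11.82
Penalty = 0.5 * 11.82 = 5.9100

5.9100


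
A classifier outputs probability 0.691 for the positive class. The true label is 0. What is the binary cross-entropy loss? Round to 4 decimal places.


For y=0: Loss = -log(1-p)
= -log(1 - 0.691)
= -log(0.309)
= -(-1.1744)
= 1.1744

1.1744


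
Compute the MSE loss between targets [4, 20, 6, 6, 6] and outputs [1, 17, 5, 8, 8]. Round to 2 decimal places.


Differences: [3, 3, 1, -2, -2]
Squared errors: [9, 9, 1, 4, 4]
Sum of squared errors = 27
MSE = 27 / 5 = 5.40

5.40


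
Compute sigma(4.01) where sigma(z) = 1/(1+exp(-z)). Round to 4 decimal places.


sigmoid(z) = 1 / (1 + exp(-z))
exp(-(4.01)) = exp(-4.01) = 0.0181
1 + 0.0181 = 1.0181
1 / 1.0181 = 0.9822

0.9822


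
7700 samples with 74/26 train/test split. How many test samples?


Train samples = 7700 * 74% = 5698
Test samples = 7700 - 5698
= 2002

2002


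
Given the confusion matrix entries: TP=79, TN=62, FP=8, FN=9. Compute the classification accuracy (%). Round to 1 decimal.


Accuracy = (TP + TN) / (TP + TN + FP + FN) * 100
= (79 + 62) / (79 + 62 + 8 + 9)
= 141 / 158
= 0.8924
= 89.2%

89.2


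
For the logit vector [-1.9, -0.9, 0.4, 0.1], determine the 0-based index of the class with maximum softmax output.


Softmax is a monotonic transformation, so it preserves the argmax.
We need to find the index of the maximum logit.
Index 0: -1.9
Index 1: -0.9
Index 2: 0.4
Index 3: 0.1
Maximum logit = 0.4 at index 2

2


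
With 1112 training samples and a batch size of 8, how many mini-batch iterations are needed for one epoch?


Iterations per epoch = dataset_size / batch_size
= 1112 / 8
= 139

139


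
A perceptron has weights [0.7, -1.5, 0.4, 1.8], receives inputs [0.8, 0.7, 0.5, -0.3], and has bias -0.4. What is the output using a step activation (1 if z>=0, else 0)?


z = w . x + b
= 0.7*0.8 + -1.5*0.7 + 0.4*0.5 + 1.8*-0.3 + -0.4
= 0.56 + -1.05 + 0.2 + -0.54 + -0.4
= -0.83 + -0.4
= -1.23
Since z = -1.23 < 0, output = 0

0


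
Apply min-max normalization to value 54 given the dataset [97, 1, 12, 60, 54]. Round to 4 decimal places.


Min = 1, Max = 97
Range = 97 - 1 = 96
Scaled = (x - min) / (max - min)
= (54 - 1) / 96
= 53 / 96
= 0.5521

0.5521


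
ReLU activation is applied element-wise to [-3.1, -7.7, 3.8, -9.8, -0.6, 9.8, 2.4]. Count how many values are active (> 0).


ReLU(x) = max(0, x) for each element:
ReLU(-3.1) = 0
ReLU(-7.7) = 0
ReLU(3.8) = 3.8
ReLU(-9.8) = 0
ReLU(-0.6) = 0
ReLU(9.8) = 9.8
ReLU(2.4) = 2.4
Active neurons (>0): 3

3


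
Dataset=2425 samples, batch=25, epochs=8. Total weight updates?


Iterations per epoch = 2425 / 25 = 97
Total updates = iterations_per_epoch * epochs
= 97 * 8
= 776

776


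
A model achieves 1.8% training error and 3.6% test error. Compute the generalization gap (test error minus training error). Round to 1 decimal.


Generalization gap = test_error - train_error
= 3.6 - 1.8
= 1.8%
A small gap suggests good generalization.

1.8


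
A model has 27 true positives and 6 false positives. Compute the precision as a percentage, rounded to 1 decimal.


Precision = TP / (TP + FP) * 100
= 27 / (27 + 6)
= 27 / 33
= 0.8182
= 81.8%

81.8


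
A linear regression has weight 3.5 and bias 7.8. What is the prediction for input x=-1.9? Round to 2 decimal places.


y = 3.5 * -1.9 + (7.8)
= -6.65 + (7.8)
= 1.15

1.15


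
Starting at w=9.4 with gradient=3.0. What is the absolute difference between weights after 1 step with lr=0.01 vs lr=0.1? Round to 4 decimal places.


With lr=0.01: w_new = 9.4 - 0.01 * 3.0 = 9.37
With lr=0.1: w_new = 9.4 - 0.1 * 3.0 = 9.1
Absolute difference = |9.37 - 9.1|
= 0.2700

0.2700


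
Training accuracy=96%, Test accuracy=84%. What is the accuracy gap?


Gap = train_accuracy - test_accuracy
= 96 - 84
= 12%
This gap suggests the model is overfitting.

12


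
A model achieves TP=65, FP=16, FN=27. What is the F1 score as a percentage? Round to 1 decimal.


Precision = TP / (TP + FP) = 65 / 81 = 0.8025
Recall = TP / (TP + FN) = 65 / 92 = 0.7065
F1 = 2 * P * R / (P + R)
= 2 * 0.8025 * 0.7065 / (0.8025 + 0.7065)
= 1.1339 / 1.509
= 0.7514
As percentage: 75.1%

75.1


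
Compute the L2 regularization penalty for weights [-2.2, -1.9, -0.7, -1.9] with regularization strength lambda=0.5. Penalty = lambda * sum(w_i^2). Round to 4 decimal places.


Squaring each weight:
(-2.2)^2 = 4.84
(-1.9)^2 = 3.61
(-0.7)^2 = 0.49
(-1.9)^2 = 3.61
Sum of squares = 12.55
Penalty = 0.5 * 12.55 = 6.2750

6.2750


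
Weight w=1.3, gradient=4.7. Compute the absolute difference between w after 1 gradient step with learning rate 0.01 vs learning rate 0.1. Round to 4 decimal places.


With lr=0.01: w_new = 1.3 - 0.01 * 4.7 = 1.253
With lr=0.1: w_new = 1.3 - 0.1 * 4.7 = 0.83
Absolute difference = |1.253 - 0.83|
= 0.4230

0.4230


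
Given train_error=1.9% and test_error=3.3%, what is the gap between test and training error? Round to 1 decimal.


Generalization gap = test_error - train_error
= 3.3 - 1.9
= 1.4%
A small gap suggests good generalization.

1.4


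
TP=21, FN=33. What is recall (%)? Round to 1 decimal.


Recall = TP / (TP + FN) * 100
= 21 / (21 + 33)
= 21 / 54
= 0.3889
= 38.9%

38.9


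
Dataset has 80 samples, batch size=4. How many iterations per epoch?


Iterations per epoch = dataset_size / batch_size
= 80 / 4
= 20

20


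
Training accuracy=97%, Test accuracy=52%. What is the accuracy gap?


Gap = train_accuracy - test_accuracy
= 97 - 52
= 45%
This large gap strongly indicates overfitting.

45


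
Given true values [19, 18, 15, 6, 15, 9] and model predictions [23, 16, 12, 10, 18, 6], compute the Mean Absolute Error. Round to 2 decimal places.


Absolute errors: [4, 2, 3, 4, 3, 3]
Sum of absolute errors = 19
MAE = 19 / 6 = 3.17

3.17


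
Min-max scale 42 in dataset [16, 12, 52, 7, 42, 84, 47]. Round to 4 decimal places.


Min = 7, Max = 84
Range = 84 - 7 = 77
Scaled = (x - min) / (max - min)
= (42 - 7) / 77
= 35 / 77
= 0.4545

0.4545


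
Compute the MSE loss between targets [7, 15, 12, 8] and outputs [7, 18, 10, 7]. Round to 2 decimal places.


Differences: [0, -3, 2, 1]
Squared errors: [0, 9, 4, 1]
Sum of squared errors = 14
MSE = 14 / 4 = 3.50

3.50


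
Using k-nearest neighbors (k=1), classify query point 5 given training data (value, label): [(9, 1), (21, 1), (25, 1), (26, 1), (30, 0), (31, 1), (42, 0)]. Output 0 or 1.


Distances from query 5:
Point 9 (class 1): distance = 4
K=1 nearest neighbors: classes = [1]
Votes for class 1: 1 / 1
Majority vote => class 1

1


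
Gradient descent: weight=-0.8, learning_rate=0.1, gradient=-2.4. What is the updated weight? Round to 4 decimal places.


w_new = w_old - lr * gradient
= -0.8 - 0.1 * -2.4
= -0.8 - (-0.24)
= -0.5600

-0.5600


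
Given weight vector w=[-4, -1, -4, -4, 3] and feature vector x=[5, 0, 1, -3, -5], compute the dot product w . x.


Element-wise products:
-4 * 5 = -20
-1 * 0 = 0
-4 * 1 = -4
-4 * -3 = 12
3 * -5 = -15
Sum = -20 + 0 + -4 + 12 + -15
= -27

-27


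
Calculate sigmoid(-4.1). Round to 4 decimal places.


sigmoid(z) = 1 / (1 + exp(-z))
exp(-(-4.1)) = exp(4.1) = 60.3403
1 + 60.3403 = 61.3403
1 / 61.3403 = 0.0163

0.0163


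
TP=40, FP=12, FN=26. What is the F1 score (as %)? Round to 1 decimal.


Precision = TP / (TP + FP) = 40 / 52 = 0.7692
Recall = TP / (TP + FN) = 40 / 66 = 0.6061
F1 = 2 * P * R / (P + R)
= 2 * 0.7692 * 0.6061 / (0.7692 + 0.6061)
= 0.9324 / 1.3753
= 0.678
As percentage: 67.8%

67.8


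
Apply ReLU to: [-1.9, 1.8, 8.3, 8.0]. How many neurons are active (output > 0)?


ReLU(x) = max(0, x) for each element:
ReLU(-1.9) = 0
ReLU(1.8) = 1.8
ReLU(8.3) = 8.3
ReLU(8.0) = 8.0
Active neurons (>0): 3

3


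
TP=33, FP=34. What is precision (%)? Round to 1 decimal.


Precision = TP / (TP + FP) * 100
= 33 / (33 + 34)
= 33 / 67
= 0.4925
= 49.3%

49.3


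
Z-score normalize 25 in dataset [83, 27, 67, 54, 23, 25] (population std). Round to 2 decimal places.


Mean = (83 + 27 + 67 + 54 + 23 + 25) / 6 = 46.5
Variance = sum((x_i - mean)^2) / n = 533.9167
Std = sqrt(533.9167) = 23.1066
Z = (x - mean) / std
= (25 - 46.5) / 23.1066
= -21.5 / 23.1066
= -0.93

-0.93


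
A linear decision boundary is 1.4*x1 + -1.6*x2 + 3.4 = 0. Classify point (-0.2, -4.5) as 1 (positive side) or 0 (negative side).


Compute 1.4 * -0.2 + -1.6 * -4.5 + 3.4
= -0.28 + 7.2 + 3.4
= 10.32
Since 10.32 >= 0, the point is on the positive side.

1


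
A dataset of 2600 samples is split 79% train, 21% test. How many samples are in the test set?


Train samples = 2600 * 79% = 2054
Test samples = 2600 - 2054
= 546

546


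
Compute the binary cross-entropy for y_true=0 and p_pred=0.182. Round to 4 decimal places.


For y=0: Loss = -log(1-p)
= -log(1 - 0.182)
= -log(0.818)
= -(-0.2009)
= 0.2009

0.2009


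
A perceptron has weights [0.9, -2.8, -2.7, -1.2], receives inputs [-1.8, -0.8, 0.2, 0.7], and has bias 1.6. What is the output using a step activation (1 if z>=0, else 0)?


z = w . x + b
= 0.9*-1.8 + -2.8*-0.8 + -2.7*0.2 + -1.2*0.7 + 1.6
= -1.62 + 2.24 + -0.54 + -0.84 + 1.6
= -0.76 + 1.6
= 0.84
Since z = 0.84 >= 0, output = 1

1


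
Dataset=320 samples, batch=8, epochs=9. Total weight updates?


Iterations per epoch = 320 / 8 = 40
Total updates = iterations_per_epoch * epochs
= 40 * 9
= 360

360


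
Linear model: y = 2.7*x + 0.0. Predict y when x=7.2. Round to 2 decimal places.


y = 2.7 * 7.2 + (0.0)
= 19.44 + (0.0)
= 19.44

19.44


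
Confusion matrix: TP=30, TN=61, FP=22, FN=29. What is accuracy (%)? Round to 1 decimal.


Accuracy = (TP + TN) / (TP + TN + FP + FN) * 100
= (30 + 61) / (30 + 61 + 22 + 29)
= 91 / 142
= 0.6408
= 64.1%

64.1


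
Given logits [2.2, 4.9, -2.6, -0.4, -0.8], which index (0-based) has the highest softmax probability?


Softmax is a monotonic transformation, so it preserves the argmax.
We need to find the index of the maximum logit.
Index 0: 2.2
Index 1: 4.9
Index 2: -2.6
Index 3: -0.4
Index 4: -0.8
Maximum logit = 4.9 at index 1

1


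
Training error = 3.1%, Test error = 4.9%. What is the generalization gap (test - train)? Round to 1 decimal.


Generalization gap = test_error - train_error
= 4.9 - 3.1
= 1.8%
A small gap suggests good generalization.

1.8


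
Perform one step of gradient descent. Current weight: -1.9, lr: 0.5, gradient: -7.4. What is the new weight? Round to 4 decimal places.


w_new = w_old - lr * gradient
= -1.9 - 0.5 * -7.4
= -1.9 - (-3.7)
= 1.8000

1.8000


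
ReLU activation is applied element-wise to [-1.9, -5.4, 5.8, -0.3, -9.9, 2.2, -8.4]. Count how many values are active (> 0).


ReLU(x) = max(0, x) for each element:
ReLU(-1.9) = 0
ReLU(-5.4) = 0
ReLU(5.8) = 5.8
ReLU(-0.3) = 0
ReLU(-9.9) = 0
ReLU(2.2) = 2.2
ReLU(-8.4) = 0
Active neurons (>0): 2

2


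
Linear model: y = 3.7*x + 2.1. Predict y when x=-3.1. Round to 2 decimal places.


y = 3.7 * -3.1 + (2.1)
= -11.47 + (2.1)
= -9.37

-9.37


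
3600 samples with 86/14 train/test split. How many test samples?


Train samples = 3600 * 86% = 3096
Test samples = 3600 - 3096
= 504

504


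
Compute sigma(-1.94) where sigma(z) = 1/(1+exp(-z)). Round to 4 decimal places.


sigmoid(z) = 1 / (1 + exp(-z))
exp(-(-1.94)) = exp(1.94) = 6.9588
1 + 6.9588 = 7.9588
1 / 7.9588 = 0.1256

0.1256


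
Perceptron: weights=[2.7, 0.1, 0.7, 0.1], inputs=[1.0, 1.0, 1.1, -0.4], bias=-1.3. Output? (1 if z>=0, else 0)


z = w . x + b
= 2.7*1.0 + 0.1*1.0 + 0.7*1.1 + 0.1*-0.4 + -1.3
= 2.7 + 0.1 + 0.77 + -0.04 + -1.3
= 3.53 + -1.3
= 2.23
Since z = 2.23 >= 0, output = 1

1


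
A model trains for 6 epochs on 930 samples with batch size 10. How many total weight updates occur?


Iterations per epoch = 930 / 10 = 93
Total updates = iterations_per_epoch * epochs
= 93 * 6
= 558

558


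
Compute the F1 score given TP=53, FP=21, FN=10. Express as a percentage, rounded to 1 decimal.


Precision = TP / (TP + FP) = 53 / 74 = 0.7162
Recall = TP / (TP + FN) = 53 / 63 = 0.8413
F1 = 2 * P * R / (P + R)
= 2 * 0.7162 * 0.8413 / (0.7162 + 0.8413)
= 1.2051 / 1.5575
= 0.7737
As percentage: 77.4%

77.4


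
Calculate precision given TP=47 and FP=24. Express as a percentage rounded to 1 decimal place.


Precision = TP / (TP + FP) * 100
= 47 / (47 + 24)
= 47 / 71
= 0.662
= 66.2%

66.2


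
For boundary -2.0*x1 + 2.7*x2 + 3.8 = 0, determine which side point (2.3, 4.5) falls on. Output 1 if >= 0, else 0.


Compute -2.0 * 2.3 + 2.7 * 4.5 + 3.8
= -4.6 + 12.15 + 3.8
= 11.35
Since 11.35 >= 0, the point is on the positive side.

1


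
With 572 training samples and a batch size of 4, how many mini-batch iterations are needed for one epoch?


Iterations per epoch = dataset_size / batch_size
= 572 / 4
= 143

143


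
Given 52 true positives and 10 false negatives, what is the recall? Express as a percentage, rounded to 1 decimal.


Recall = TP / (TP + FN) * 100
= 52 / (52 + 10)
= 52 / 62
= 0.8387
= 83.9%

83.9


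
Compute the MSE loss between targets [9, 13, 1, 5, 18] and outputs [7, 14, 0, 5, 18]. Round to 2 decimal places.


Differences: [2, -1, 1, 0, 0]
Squared errors: [4, 1, 1, 0, 0]
Sum of squared errors = 6
MSE = 6 / 5 = 1.20

1.20


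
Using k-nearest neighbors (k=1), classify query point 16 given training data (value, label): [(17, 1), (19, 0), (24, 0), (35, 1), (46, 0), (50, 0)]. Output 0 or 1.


Distances from query 16:
Point 17 (class 1): distance = 1
K=1 nearest neighbors: classes = [1]
Votes for class 1: 1 / 1
Majority vote => class 1

1


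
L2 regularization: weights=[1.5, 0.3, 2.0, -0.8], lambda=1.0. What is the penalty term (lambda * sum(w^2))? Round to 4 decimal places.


Squaring each weight:
1.5^2 = 2.25
0.3^2 = 0.09
2.0^2 = 4.0
(-0.8)^2 = 0.64
Sum of squares = 6.98
Penalty = 1.0 * 6.98 = 6.9800

6.9800


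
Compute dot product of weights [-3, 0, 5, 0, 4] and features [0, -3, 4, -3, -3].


Element-wise products:
-3 * 0 = 0
0 * -3 = 0
5 * 4 = 20
0 * -3 = 0
4 * -3 = -12
Sum = 0 + 0 + 20 + 0 + -12
= 8

8


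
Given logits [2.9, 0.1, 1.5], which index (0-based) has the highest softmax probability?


Softmax is a monotonic transformation, so it preserves the argmax.
We need to find the index of the maximum logit.
Index 0: 2.9
Index 1: 0.1
Index 2: 1.5
Maximum logit = 2.9 at index 0

0


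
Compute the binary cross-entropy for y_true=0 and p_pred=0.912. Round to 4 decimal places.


For y=0: Loss = -log(1-p)
= -log(1 - 0.912)
= -log(0.088)
= -(-2.4304)
= 2.4304

2.4304


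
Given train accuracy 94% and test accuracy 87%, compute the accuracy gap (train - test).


Gap = train_accuracy - test_accuracy
= 94 - 87
= 7%
This moderate gap may indicate mild overfitting.

7


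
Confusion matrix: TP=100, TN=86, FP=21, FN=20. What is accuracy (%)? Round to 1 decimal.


Accuracy = (TP + TN) / (TP + TN + FP + FN) * 100
= (100 + 86) / (100 + 86 + 21 + 20)
= 186 / 227
= 0.8194
= 81.9%

81.9


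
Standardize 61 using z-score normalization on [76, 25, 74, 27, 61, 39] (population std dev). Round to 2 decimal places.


Mean = (76 + 25 + 74 + 27 + 61 + 39) / 6 = 50.3333
Variance = sum((x_i - mean)^2) / n = 441.2222
Std = sqrt(441.2222) = 21.0053
Z = (x - mean) / std
= (61 - 50.3333) / 21.0053
= 10.6667 / 21.0053
= 0.51

0.51


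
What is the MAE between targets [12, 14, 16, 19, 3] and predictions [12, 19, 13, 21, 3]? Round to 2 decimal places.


Absolute errors: [0, 5, 3, 2, 0]
Sum of absolute errors = 10
MAE = 10 / 5 = 2.00

2.00


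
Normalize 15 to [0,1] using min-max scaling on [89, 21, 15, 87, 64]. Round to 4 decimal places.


Min = 15, Max = 89
Range = 89 - 15 = 74
Scaled = (x - min) / (max - min)
= (15 - 15) / 74
= 0 / 74
= 0.0000

0.0000


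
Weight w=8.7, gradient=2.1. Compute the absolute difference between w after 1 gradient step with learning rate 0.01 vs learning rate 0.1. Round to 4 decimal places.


With lr=0.01: w_new = 8.7 - 0.01 * 2.1 = 8.679
With lr=0.1: w_new = 8.7 - 0.1 * 2.1 = 8.49
Absolute difference = |8.679 - 8.49|
= 0.1890

0.1890


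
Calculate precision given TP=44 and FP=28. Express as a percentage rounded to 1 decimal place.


Precision = TP / (TP + FP) * 100
= 44 / (44 + 28)
= 44 / 72
= 0.6111
= 61.1%

61.1


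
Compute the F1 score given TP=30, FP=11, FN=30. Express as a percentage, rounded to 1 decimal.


Precision = TP / (TP + FP) = 30 / 41 = 0.7317
Recall = TP / (TP + FN) = 30 / 60 = 0.5
F1 = 2 * P * R / (P + R)
= 2 * 0.7317 * 0.5 / (0.7317 + 0.5)
= 0.7317 / 1.2317
= 0.5941
As percentage: 59.4%

59.4


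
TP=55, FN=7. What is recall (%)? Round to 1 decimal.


Recall = TP / (TP + FN) * 100
= 55 / (55 + 7)
= 55 / 62
= 0.8871
= 88.7%

88.7


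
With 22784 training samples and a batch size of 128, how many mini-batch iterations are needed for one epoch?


Iterations per epoch = dataset_size / batch_size
= 22784 / 128
= 178

178


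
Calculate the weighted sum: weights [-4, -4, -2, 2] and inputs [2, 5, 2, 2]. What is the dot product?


Element-wise products:
-4 * 2 = -8
-4 * 5 = -20
-2 * 2 = -4
2 * 2 = 4
Sum = -8 + -20 + -4 + 4
= -28

-28


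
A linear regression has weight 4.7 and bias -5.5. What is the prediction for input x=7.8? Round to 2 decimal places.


y = 4.7 * 7.8 + (-5.5)
= 36.66 + (-5.5)
= 31.16

31.16


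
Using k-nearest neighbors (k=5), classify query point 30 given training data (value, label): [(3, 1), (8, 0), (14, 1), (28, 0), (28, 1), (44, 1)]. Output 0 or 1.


Distances from query 30:
Point 28 (class 0): distance = 2
Point 28 (class 1): distance = 2
Point 44 (class 1): distance = 14
Point 14 (class 1): distance = 16
Point 8 (class 0): distance = 22
K=5 nearest neighbors: classes = [0, 1, 1, 1, 0]
Votes for class 1: 3 / 5
Majority vote => class 1

1


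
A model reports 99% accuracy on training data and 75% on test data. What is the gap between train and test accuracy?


Gap = train_accuracy - test_accuracy
= 99 - 75
= 24%
This large gap strongly indicates overfitting.

24


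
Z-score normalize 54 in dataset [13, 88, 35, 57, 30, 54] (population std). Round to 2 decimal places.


Mean = (13 + 88 + 35 + 57 + 30 + 54) / 6 = 46.1667
Variance = sum((x_i - mean)^2) / n = 569.1389
Std = sqrt(569.1389) = 23.8566
Z = (x - mean) / std
= (54 - 46.1667) / 23.8566
= 7.8333 / 23.8566
= 0.33

0.33


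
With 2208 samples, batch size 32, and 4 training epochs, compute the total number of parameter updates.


Iterations per epoch = 2208 / 32 = 69
Total updates = iterations_per_epoch * epochs
= 69 * 4
= 276

276


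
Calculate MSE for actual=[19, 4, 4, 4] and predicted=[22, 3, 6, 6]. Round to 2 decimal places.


Differences: [-3, 1, -2, -2]
Squared errors: [9, 1, 4, 4]
Sum of squared errors = 18
MSE = 18 / 4 = 4.50

4.50


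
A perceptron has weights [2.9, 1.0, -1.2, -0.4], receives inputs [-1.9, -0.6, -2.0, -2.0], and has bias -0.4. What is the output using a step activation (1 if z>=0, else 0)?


z = w . x + b
= 2.9*-1.9 + 1.0*-0.6 + -1.2*-2.0 + -0.4*-2.0 + -0.4
= -5.51 + -0.6 + 2.4 + 0.8 + -0.4
= -2.91 + -0.4
= -3.31
Since z = -3.31 < 0, output = 0

0


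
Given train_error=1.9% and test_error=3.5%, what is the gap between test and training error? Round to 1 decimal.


Generalization gap = test_error - train_error
= 3.5 - 1.9
= 1.6%
A small gap suggests good generalization.

1.6


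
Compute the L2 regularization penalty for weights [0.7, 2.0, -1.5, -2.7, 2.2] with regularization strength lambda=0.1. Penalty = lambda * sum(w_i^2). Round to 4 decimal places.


Squaring each weight:
0.7^2 = 0.49
2.0^2 = 4.0
(-1.5)^2 = 2.25
(-2.7)^2 = 7.29
2.2^2 = 4.84
Sum of squares = 18.87
Penalty = 0.1 * 18.87 = 1.8870

1.8870


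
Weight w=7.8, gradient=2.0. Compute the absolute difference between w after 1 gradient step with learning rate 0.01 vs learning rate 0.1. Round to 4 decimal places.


With lr=0.01: w_new = 7.8 - 0.01 * 2.0 = 7.78
With lr=0.1: w_new = 7.8 - 0.1 * 2.0 = 7.6
Absolute difference = |7.78 - 7.6|
= 0.1800

0.1800


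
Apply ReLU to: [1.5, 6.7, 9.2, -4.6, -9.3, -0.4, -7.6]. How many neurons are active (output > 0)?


ReLU(x) = max(0, x) for each element:
ReLU(1.5) = 1.5
ReLU(6.7) = 6.7
ReLU(9.2) = 9.2
ReLU(-4.6) = 0
ReLU(-9.3) = 0
ReLU(-0.4) = 0
ReLU(-7.6) = 0
Active neurons (>0): 3

3


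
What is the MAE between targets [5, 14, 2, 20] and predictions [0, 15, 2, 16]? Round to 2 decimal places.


Absolute errors: [5, 1, 0, 4]
Sum of absolute errors = 10
MAE = 10 / 4 = 2.50

2.50


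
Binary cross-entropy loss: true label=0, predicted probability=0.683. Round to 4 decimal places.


For y=0: Loss = -log(1-p)
= -log(1 - 0.683)
= -log(0.317)
= -(-1.1489)
= 1.1489

1.1489


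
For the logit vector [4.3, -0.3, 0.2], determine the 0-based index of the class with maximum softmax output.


Softmax is a monotonic transformation, so it preserves the argmax.
We need to find the index of the maximum logit.
Index 0: 4.3
Index 1: -0.3
Index 2: 0.2
Maximum logit = 4.3 at index 0

0


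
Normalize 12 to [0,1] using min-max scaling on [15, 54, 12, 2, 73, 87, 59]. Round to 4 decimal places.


Min = 2, Max = 87
Range = 87 - 2 = 85
Scaled = (x - min) / (max - min)
= (12 - 2) / 85
= 10 / 85
= 0.1176

0.1176


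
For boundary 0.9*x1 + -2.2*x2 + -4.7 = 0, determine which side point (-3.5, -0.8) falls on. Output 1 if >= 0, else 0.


Compute 0.9 * -3.5 + -2.2 * -0.8 + -4.7
= -3.15 + 1.76 + -4.7
= -6.09
Since -6.09 < 0, the point is on the negative side.

0


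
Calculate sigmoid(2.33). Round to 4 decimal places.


sigmoid(z) = 1 / (1 + exp(-z))
exp(-(2.33)) = exp(-2.33) = 0.0973
1 + 0.0973 = 1.0973
1 / 1.0973 = 0.9113

0.9113


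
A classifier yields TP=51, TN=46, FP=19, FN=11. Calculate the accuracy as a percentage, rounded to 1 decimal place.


Accuracy = (TP + TN) / (TP + TN + FP + FN) * 100
= (51 + 46) / (51 + 46 + 19 + 11)
= 97 / 127
= 0.7638
= 76.4%

76.4


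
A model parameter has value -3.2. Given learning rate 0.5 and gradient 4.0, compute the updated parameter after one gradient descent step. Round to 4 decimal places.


w_new = w_old - lr * gradient
= -3.2 - 0.5 * 4.0
= -3.2 - (2.0)
= -5.2000

-5.2000


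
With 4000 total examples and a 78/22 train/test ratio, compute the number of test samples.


Train samples = 4000 * 78% = 3120
Test samples = 4000 - 3120
= 880

880


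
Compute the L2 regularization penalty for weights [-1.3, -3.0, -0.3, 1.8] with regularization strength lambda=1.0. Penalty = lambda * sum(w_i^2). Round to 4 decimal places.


Squaring each weight:
(-1.3)^2 = 1.69
(-3.0)^2 = 9.0
(-0.3)^2 = 0.09
1.8^2 = 3.24
Sum of squares = 14.02
Penalty = 1.0 * 14.02 = 14.0200

14.0200


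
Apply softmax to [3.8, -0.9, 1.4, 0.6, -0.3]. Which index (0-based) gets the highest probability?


Softmax is a monotonic transformation, so it preserves the argmax.
We need to find the index of the maximum logit.
Index 0: 3.8
Index 1: -0.9
Index 2: 1.4
Index 3: 0.6
Index 4: -0.3
Maximum logit = 3.8 at index 0

0


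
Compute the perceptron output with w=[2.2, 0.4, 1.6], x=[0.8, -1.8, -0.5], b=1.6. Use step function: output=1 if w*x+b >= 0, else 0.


z = w . x + b
= 2.2*0.8 + 0.4*-1.8 + 1.6*-0.5 + 1.6
= 1.76 + -0.72 + -0.8 + 1.6
= 0.24 + 1.6
= 1.84
Since z = 1.84 >= 0, output = 1

1


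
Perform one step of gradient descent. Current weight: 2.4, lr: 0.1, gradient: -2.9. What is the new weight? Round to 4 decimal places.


w_new = w_old - lr * gradient
= 2.4 - 0.1 * -2.9
= 2.4 - (-0.29)
= 2.6900

2.6900


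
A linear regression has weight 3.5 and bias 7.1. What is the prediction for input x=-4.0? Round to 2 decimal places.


y = 3.5 * -4.0 + (7.1)
= -14.0 + (7.1)
= -6.90

-6.90


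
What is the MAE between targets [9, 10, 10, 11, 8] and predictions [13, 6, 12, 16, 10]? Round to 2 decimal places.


Absolute errors: [4, 4, 2, 5, 2]
Sum of absolute errors = 17
MAE = 17 / 5 = 3.40

3.40


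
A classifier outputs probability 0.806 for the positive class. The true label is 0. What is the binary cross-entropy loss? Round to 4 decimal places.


For y=0: Loss = -log(1-p)
= -log(1 - 0.806)
= -log(0.194)
= -(-1.6399)
= 1.6399

1.6399


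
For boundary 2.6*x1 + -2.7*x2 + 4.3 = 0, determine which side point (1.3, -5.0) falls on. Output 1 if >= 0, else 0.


Compute 2.6 * 1.3 + -2.7 * -5.0 + 4.3
= 3.38 + 13.5 + 4.3
= 21.18
Since 21.18 >= 0, the point is on the positive side.

1


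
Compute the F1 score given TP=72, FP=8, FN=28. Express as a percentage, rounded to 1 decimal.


Precision = TP / (TP + FP) = 72 / 80 = 0.9
Recall = TP / (TP + FN) = 72 / 100 = 0.72
F1 = 2 * P * R / (P + R)
= 2 * 0.9 * 0.72 / (0.9 + 0.72)
= 1.296 / 1.62
= 0.8
As percentage: 80.0%

80.0


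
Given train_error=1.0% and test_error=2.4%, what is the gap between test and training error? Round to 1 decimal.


Generalization gap = test_error - train_error
= 2.4 - 1.0
= 1.4%
A small gap suggests good generalization.

1.4


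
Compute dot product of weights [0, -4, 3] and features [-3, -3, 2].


Element-wise products:
0 * -3 = 0
-4 * -3 = 12
3 * 2 = 6
Sum = 0 + 12 + 6
= 18

18


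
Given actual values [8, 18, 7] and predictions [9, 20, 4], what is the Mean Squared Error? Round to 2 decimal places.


Differences: [-1, -2, 3]
Squared errors: [1, 4, 9]
Sum of squared errors = 14
MSE = 14 / 3 = 4.67

4.67


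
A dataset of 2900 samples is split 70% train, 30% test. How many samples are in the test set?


Train samples = 2900 * 70% = 2030
Test samples = 2900 - 2030
= 870

870


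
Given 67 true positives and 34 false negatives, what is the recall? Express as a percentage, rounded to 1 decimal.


Recall = TP / (TP + FN) * 100
= 67 / (67 + 34)
= 67 / 101
= 0.6634
= 66.3%

66.3


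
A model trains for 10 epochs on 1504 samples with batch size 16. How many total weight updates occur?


Iterations per epoch = 1504 / 16 = 94
Total updates = iterations_per_epoch * epochs
= 94 * 10
= 940

940


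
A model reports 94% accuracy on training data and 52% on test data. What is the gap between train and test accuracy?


Gap = train_accuracy - test_accuracy
= 94 - 52
= 42%
This large gap strongly indicates overfitting.

42


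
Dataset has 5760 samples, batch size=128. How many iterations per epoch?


Iterations per epoch = dataset_size / batch_size
= 5760 / 128
= 45

45


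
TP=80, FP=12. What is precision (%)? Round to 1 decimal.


Precision = TP / (TP + FP) * 100
= 80 / (80 + 12)
= 80 / 92
= 0.8696
= 87.0%

87.0


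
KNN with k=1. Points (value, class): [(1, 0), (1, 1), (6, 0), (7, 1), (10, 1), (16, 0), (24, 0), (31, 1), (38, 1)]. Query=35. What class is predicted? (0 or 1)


Distances from query 35:
Point 38 (class 1): distance = 3
K=1 nearest neighbors: classes = [1]
Votes for class 1: 1 / 1
Majority vote => class 1

1


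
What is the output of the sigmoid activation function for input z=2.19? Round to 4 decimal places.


sigmoid(z) = 1 / (1 + exp(-z))
exp(-(2.19)) = exp(-2.19) = 0.1119
1 + 0.1119 = 1.1119
1 / 1.1119 = 0.8993

0.8993


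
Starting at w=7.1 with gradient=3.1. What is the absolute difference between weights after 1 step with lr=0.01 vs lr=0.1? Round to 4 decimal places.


With lr=0.01: w_new = 7.1 - 0.01 * 3.1 = 7.069
With lr=0.1: w_new = 7.1 - 0.1 * 3.1 = 6.79
Absolute difference = |7.069 - 6.79|
= 0.2790

0.2790


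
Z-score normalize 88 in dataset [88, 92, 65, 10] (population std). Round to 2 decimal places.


Mean = (88 + 92 + 65 + 10) / 4 = 63.75
Variance = sum((x_i - mean)^2) / n = 1069.1875
Std = sqrt(1069.1875) = 32.6984
Z = (x - mean) / std
= (88 - 63.75) / 32.6984
= 24.25 / 32.6984
= 0.74

0.74


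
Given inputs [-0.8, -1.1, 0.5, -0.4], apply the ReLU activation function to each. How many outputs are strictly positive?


ReLU(x) = max(0, x) for each element:
ReLU(-0.8) = 0
ReLU(-1.1) = 0
ReLU(0.5) = 0.5
ReLU(-0.4) = 0
Active neurons (>0): 1

1


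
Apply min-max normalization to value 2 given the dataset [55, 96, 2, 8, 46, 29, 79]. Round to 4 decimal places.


Min = 2, Max = 96
Range = 96 - 2 = 94
Scaled = (x - min) / (max - min)
= (2 - 2) / 94
= 0 / 94
= 0.0000

0.0000


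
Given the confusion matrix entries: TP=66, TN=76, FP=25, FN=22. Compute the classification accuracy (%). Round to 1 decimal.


Accuracy = (TP + TN) / (TP + TN + FP + FN) * 100
= (66 + 76) / (66 + 76 + 25 + 22)
= 142 / 189
= 0.7513
= 75.1%

75.1


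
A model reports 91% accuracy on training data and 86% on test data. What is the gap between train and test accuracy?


Gap = train_accuracy - test_accuracy
= 91 - 86
= 5%
This moderate gap may indicate mild overfitting.

5


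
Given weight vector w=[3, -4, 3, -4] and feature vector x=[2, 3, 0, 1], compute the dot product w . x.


Element-wise products:
3 * 2 = 6
-4 * 3 = -12
3 * 0 = 0
-4 * 1 = -4
Sum = 6 + -12 + 0 + -4
= -10

-10


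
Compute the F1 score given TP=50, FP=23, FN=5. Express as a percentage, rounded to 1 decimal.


Precision = TP / (TP + FP) = 50 / 73 = 0.6849
Recall = TP / (TP + FN) = 50 / 55 = 0.9091
F1 = 2 * P * R / (P + R)
= 2 * 0.6849 * 0.9091 / (0.6849 + 0.9091)
= 1.2453 / 1.594
= 0.7812
As percentage: 78.1%

78.1


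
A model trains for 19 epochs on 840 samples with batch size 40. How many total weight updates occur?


Iterations per epoch = 840 / 40 = 21
Total updates = iterations_per_epoch * epochs
= 21 * 19
= 399

399


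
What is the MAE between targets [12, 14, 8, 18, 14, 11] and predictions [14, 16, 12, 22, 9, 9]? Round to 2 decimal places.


Absolute errors: [2, 2, 4, 4, 5, 2]
Sum of absolute errors = 19
MAE = 19 / 6 = 3.17

3.17


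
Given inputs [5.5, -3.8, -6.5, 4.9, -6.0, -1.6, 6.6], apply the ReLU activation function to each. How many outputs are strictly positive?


ReLU(x) = max(0, x) for each element:
ReLU(5.5) = 5.5
ReLU(-3.8) = 0
ReLU(-6.5) = 0
ReLU(4.9) = 4.9
ReLU(-6.0) = 0
ReLU(-1.6) = 0
ReLU(6.6) = 6.6
Active neurons (>0): 3

3


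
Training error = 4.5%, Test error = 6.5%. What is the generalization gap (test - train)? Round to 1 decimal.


Generalization gap = test_error - train_error
= 6.5 - 4.5
= 2.0%
A moderate gap.

2.0


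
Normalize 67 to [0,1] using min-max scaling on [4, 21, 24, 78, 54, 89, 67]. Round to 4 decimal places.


Min = 4, Max = 89
Range = 89 - 4 = 85
Scaled = (x - min) / (max - min)
= (67 - 4) / 85
= 63 / 85
= 0.7412

0.7412


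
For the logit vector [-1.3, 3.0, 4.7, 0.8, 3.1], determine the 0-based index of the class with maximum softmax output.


Softmax is a monotonic transformation, so it preserves the argmax.
We need to find the index of the maximum logit.
Index 0: -1.3
Index 1: 3.0
Index 2: 4.7
Index 3: 0.8
Index 4: 3.1
Maximum logit = 4.7 at index 2

2


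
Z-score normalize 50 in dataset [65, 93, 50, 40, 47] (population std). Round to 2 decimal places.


Mean = (65 + 93 + 50 + 40 + 47) / 5 = 59.0
Variance = sum((x_i - mean)^2) / n = 355.6
Std = sqrt(355.6) = 18.8574
Z = (x - mean) / std
= (50 - 59.0) / 18.8574
= -9.0 / 18.8574
= -0.48

-0.48


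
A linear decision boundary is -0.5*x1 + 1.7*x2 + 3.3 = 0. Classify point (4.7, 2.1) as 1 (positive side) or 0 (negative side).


Compute -0.5 * 4.7 + 1.7 * 2.1 + 3.3
= -2.35 + 3.57 + 3.3
= 4.52
Since 4.52 >= 0, the point is on the positive side.

1


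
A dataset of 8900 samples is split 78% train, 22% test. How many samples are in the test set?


Train samples = 8900 * 78% = 6942
Test samples = 8900 - 6942
= 1958

1958


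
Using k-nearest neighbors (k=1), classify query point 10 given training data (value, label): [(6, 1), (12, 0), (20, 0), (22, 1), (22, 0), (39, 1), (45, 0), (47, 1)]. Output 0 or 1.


Distances from query 10:
Point 12 (class 0): distance = 2
K=1 nearest neighbors: classes = [0]
Votes for class 1: 0 / 1
Majority vote => class 0

0


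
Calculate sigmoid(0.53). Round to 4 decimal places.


sigmoid(z) = 1 / (1 + exp(-z))
exp(-(0.53)) = exp(-0.53) = 0.5886
1 + 0.5886 = 1.5886
1 / 1.5886 = 0.6295

0.6295


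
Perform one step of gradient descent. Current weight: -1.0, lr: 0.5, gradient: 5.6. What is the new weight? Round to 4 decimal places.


w_new = w_old - lr * gradient
= -1.0 - 0.5 * 5.6
= -1.0 - (2.8)
= -3.8000

-3.8000


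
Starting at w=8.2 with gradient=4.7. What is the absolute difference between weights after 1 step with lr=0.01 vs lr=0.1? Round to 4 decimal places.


With lr=0.01: w_new = 8.2 - 0.01 * 4.7 = 8.153
With lr=0.1: w_new = 8.2 - 0.1 * 4.7 = 7.73
Absolute difference = |8.153 - 7.73|
= 0.4230

0.4230


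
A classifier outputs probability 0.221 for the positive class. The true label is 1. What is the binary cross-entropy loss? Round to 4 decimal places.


For y=1: Loss = -log(p)
= -log(0.221)
= -(-1.5096)
= 1.5096

1.5096


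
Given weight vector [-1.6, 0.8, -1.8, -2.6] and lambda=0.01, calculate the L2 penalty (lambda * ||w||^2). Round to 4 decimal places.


Squaring each weight:
(-1.6)^2 = 2.56
0.8^2 = 0.64
(-1.8)^2 = 3.24
(-2.6)^2 = 6.76
Sum of squares = 13.2
Penalty = 0.01 * 13.2 = 0.1320

0.1320


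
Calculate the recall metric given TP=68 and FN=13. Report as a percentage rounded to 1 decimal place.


Recall = TP / (TP + FN) * 100
= 68 / (68 + 13)
= 68 / 81
= 0.8395
= 84.0%

84.0


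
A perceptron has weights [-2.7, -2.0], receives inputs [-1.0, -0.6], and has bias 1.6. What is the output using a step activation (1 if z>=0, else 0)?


z = w . x + b
= -2.7*-1.0 + -2.0*-0.6 + 1.6
= 2.7 + 1.2 + 1.6
= 3.9 + 1.6
= 5.5
Since z = 5.5 >= 0, output = 1

1


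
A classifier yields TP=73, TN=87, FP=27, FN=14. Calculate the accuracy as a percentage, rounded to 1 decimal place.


Accuracy = (TP + TN) / (TP + TN + FP + FN) * 100
= (73 + 87) / (73 + 87 + 27 + 14)
= 160 / 201
= 0.796
= 79.6%

79.6


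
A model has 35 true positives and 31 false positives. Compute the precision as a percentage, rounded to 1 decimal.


Precision = TP / (TP + FP) * 100
= 35 / (35 + 31)
= 35 / 66
= 0.5303
= 53.0%

53.0


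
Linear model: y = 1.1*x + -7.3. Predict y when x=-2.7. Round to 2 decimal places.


y = 1.1 * -2.7 + (-7.3)
= -2.97 + (-7.3)
= -10.27

-10.27


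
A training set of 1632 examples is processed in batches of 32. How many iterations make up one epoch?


Iterations per epoch = dataset_size / batch_size
= 1632 / 32
= 51

51


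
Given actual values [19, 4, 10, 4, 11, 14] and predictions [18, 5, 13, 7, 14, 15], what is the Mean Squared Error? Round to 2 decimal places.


Differences: [1, -1, -3, -3, -3, -1]
Squared errors: [1, 1, 9, 9, 9, 1]
Sum of squared errors = 30
MSE = 30 / 6 = 5.00

5.00


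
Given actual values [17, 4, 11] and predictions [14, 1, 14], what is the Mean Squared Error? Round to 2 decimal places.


Differences: [3, 3, -3]
Squared errors: [9, 9, 9]
Sum of squared errors = 27
MSE = 27 / 3 = 9.00

9.00


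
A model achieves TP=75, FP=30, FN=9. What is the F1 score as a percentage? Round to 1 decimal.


Precision = TP / (TP + FP) = 75 / 105 = 0.7143
Recall = TP / (TP + FN) = 75 / 84 = 0.8929
F1 = 2 * P * R / (P + R)
= 2 * 0.7143 * 0.8929 / (0.7143 + 0.8929)
= 1.2755 / 1.6071
= 0.7937
As percentage: 79.4%

79.4


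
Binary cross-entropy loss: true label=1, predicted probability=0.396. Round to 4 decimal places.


For y=1: Loss = -log(p)
= -log(0.396)
= -(-0.9263)
= 0.9263

0.9263


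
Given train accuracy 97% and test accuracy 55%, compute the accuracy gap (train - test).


Gap = train_accuracy - test_accuracy
= 97 - 55
= 42%
This large gap strongly indicates overfitting.

42


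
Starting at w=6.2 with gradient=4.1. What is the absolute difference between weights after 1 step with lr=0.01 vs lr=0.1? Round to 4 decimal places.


With lr=0.01: w_new = 6.2 - 0.01 * 4.1 = 6.159
With lr=0.1: w_new = 6.2 - 0.1 * 4.1 = 5.79
Absolute difference = |6.159 - 5.79|
= 0.3690

0.3690


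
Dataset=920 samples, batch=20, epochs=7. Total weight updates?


Iterations per epoch = 920 / 20 = 46
Total updates = iterations_per_epoch * epochs
= 46 * 7
= 322

322
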